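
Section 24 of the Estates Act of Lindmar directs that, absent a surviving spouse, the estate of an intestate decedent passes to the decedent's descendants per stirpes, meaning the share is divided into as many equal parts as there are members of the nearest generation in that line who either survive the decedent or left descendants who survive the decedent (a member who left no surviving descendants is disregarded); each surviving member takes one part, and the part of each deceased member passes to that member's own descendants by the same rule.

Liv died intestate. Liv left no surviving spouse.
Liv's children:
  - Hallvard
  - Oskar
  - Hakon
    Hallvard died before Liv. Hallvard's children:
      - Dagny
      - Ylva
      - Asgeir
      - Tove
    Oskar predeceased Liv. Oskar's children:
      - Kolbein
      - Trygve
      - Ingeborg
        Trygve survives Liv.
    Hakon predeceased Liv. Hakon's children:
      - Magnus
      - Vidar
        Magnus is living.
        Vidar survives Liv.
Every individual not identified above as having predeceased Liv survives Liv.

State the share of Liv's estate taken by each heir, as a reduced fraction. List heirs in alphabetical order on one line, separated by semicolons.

Asgeir 1/12; Dagny 1/12; Ingeborg 1/9; Kolbein 1/9; Magnus 1/6; Tove 1/12; Trygve 1/9; Vidar 1/6; Ylva 1/12

There is no surviving spouse, so the entire estate passes to Liv's descendants per stirpes.
The estate is divided into 3 equal shares of 1/3 among Hallvard, Oskar, Hakon.
Hallvard predeceased; the 1/3 allotted to Hallvard's branch passes to Hallvard's issue by representation.
The 1/3 is divided into 4 equal shares of 1/12 among Dagny, Ylva, Asgeir, Tove.
Dagny is living and takes 1/12.
Ylva is living and takes 1/12.
Asgeir is living and takes 1/12.
Tove is living and takes 1/12.
Oskar predeceased; the 1/3 allotted to Oskar's branch passes to Oskar's issue by representation.
The 1/3 is divided into 3 equal shares of 1/9 among Kolbein, Trygve, Ingeborg.
Kolbein is living and takes 1/9.
Trygve is living and takes 1/9.
Ingeborg is living and takes 1/9.
Hakon predeceased; the 1/3 allotted to Hakon's branch passes to Hakon's issue by representation.
The 1/3 is divided into 2 equal shares of 1/6 among Magnus, Vidar.
Magnus is living and takes 1/6.
Vidar is living and takes 1/6.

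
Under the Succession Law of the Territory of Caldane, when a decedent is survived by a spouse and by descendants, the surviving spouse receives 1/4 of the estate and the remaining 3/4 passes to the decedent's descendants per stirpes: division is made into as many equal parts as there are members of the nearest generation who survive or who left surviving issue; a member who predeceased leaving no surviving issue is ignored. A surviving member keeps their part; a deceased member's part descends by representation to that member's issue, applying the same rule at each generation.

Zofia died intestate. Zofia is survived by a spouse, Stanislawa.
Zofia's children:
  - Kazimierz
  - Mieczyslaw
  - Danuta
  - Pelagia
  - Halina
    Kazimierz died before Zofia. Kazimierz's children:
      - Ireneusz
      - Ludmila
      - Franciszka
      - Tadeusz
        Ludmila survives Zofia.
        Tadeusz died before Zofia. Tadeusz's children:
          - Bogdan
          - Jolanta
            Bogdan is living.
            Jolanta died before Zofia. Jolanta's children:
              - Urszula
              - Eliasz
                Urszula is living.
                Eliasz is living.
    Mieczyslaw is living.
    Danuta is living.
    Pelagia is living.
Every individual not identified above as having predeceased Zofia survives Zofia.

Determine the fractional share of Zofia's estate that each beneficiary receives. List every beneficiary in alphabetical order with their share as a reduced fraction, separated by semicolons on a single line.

Bogdan 3/160; Danuta 3/20; Eliasz 3/320; Franciszka 3/80; Halina 3/20; Ireneusz 3/80; Ludmila 3/80; Mieczyslaw 3/20; Pelagia 3/20; Stanislawa 1/4; Urszula 3/320

Stanislawa, as surviving spouse, takes 1/4.
The remaining 3/4 passes to Zofia's descendants per stirpes.
The 3/4 is divided into 5 equal shares of 3/20 among Kazimierz, Mieczyslaw, Danuta, Pelagia, Halina.
Kazimierz predeceased; the 3/20 allotted to Kazimierz's branch passes to Kazimierz's issue by representation.
The 3/20 is divided into 4 equal shares of 3/80 among Ireneusz, Ludmila, Franciszka, Tadeusz.
Ireneusz is living and takes 3/80.
Ludmila is living and takes 3/80.
Franciszka is living and takes 3/80.
Tadeusz predeceased; the 3/80 allotted to Tadeusz's branch passes to Tadeusz's issue by representation.
The 3/80 is divided into 2 equal shares of 3/160 among Bogdan, Jolanta.
Bogdan is living and takes 3/160.
Jolanta predeceased; the 3/160 allotted to Jolanta's branch passes to Jolanta's issue by representation.
The 3/160 is divided into 2 equal shares of 3/320 among Urszula, Eliasz.
Urszula is living and takes 3/320.
Eliasz is living and takes 3/320.
Mieczyslaw is living and takes 3/20.
Danuta is living and takes 3/20.
Pelagia is living and takes 3/20.
Halina is living and takes 3/20.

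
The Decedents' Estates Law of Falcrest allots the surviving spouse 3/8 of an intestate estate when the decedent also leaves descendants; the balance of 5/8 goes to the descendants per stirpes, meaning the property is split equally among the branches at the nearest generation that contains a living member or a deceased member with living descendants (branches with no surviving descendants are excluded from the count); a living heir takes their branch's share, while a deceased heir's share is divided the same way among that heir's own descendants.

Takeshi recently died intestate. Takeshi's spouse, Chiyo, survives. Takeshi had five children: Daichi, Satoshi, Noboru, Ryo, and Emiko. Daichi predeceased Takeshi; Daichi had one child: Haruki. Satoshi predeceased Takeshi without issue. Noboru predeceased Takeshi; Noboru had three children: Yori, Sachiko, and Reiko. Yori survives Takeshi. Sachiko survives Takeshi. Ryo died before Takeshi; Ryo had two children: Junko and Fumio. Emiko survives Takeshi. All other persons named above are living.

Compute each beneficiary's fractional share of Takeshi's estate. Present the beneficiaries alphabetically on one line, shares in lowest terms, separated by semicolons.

Chiyo, as surviving spouse, takes 3/8.
The remaining 5/8 passes to Takeshi's descendants per stirpes.
Satoshi left no surviving issue, so that branch lapses and is disregarded.
The 5/8 is divided into 4 equal shares of 5/32 among Daichi, Noboru, Ryo, Emiko.
Daichi predeceased; the 5/32 allotted to Daichi's branch passes to Daichi's issue by representation.
Haruki is the sole taker at this level and receives the full 5/32.
Noboru predeceased; the 5/32 allotted to Noboru's branch passes to Noboru's issue by representation.
The 5/32 is divided into 3 equal shares of 5/96 among Yori, Sachiko, Reiko.
Yori is living and takes 5/96.
Sachiko is living and takes 5/96.
Reiko is living and takes 5/96.
Ryo predeceased; the 5/32 allotted to Ryo's branch passes to Ryo's issue by representation.
The 5/32 is divided into 2 equal shares of 5/64 among Junko, Fumio.
Junko is living and takes 5/64.
Fumio is living and takes 5/64.
Emiko is living and takes 5/32.

Chiyo 3/8; Emiko 5/32; Fumio 5/64; Haruki 5/32; Junko 5/64; Reiko 5/96; Sachiko 5/96; Yori 5/96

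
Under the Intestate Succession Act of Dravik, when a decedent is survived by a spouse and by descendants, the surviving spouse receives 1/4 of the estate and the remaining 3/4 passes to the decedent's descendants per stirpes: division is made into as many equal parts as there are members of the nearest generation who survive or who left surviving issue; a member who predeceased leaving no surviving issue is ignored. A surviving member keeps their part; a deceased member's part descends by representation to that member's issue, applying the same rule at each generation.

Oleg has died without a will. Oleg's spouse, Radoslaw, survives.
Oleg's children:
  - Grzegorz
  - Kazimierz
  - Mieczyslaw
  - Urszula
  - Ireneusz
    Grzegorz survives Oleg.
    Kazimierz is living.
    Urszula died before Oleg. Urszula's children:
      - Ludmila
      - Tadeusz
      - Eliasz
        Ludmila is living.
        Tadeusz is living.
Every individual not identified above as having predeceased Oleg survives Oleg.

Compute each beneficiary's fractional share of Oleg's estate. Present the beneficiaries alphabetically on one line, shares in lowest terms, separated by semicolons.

Radoslaw, as surviving spouse, takes 1/4.
The remaining 3/4 passes to Oleg's descendants per stirpes.
The 3/4 is divided into 5 equal shares of 3/20 among Grzegorz, Kazimierz, Mieczyslaw, Urszula, Ireneusz.
Grzegorz is living and takes 3/20.
Kazimierz is living and takes 3/20.
Mieczyslaw is living and takes 3/20.
Urszula predeceased; the 3/20 allotted to Urszula's branch passes to Urszula's issue by representation.
The 3/20 is divided into 3 equal shares of 1/20 among Ludmila, Tadeusz, Eliasz.
Ludmila is living and takes 1/20.
Tadeusz is living and takes 1/20.
Eliasz is living and takes 1/20.
Ireneusz is living and takes 3/20.

Eliasz 1/20; Grzegorz 3/20; Ireneusz 3/20; Kazimierz 3/20; Ludmila 1/20; Mieczyslaw 3/20; Radoslaw 1/4; Tadeusz 1/20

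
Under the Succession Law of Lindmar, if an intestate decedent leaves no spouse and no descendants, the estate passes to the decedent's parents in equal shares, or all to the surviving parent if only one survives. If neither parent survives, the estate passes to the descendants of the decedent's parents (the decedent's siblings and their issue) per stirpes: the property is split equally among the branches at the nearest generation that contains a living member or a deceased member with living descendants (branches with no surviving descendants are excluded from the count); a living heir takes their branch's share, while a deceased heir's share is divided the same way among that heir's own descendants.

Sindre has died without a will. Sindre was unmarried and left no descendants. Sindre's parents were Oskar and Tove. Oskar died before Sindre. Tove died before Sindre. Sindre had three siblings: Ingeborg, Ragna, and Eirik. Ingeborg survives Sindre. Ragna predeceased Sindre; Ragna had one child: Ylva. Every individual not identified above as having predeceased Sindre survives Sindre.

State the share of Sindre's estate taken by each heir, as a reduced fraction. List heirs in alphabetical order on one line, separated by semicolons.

Neither parent survives and there are no descendants, so the estate passes to Sindre's siblings and their issue per stirpes.
The estate is divided into 3 equal shares of 1/3 among Ingeborg, Ragna, Eirik.
Ingeborg is living and takes 1/3.
Ragna predeceased; the 1/3 allotted to Ragna's branch passes to Ragna's issue by representation.
Ylva is the sole taker at this level and receives the full 1/3.
Eirik is living and takes 1/3.

Eirik 1/3; Ingeborg 1/3; Ylva 1/3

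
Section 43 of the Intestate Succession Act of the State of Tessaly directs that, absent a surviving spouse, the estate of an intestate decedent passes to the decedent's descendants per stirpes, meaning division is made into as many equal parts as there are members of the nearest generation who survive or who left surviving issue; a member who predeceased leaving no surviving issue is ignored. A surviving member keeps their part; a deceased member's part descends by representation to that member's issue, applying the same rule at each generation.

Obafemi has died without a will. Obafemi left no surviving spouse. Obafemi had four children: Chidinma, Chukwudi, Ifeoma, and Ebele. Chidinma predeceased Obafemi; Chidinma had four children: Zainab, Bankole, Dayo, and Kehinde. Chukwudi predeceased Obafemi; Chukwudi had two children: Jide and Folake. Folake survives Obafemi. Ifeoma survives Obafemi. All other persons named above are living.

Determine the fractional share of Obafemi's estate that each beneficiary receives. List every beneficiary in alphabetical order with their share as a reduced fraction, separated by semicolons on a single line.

There is no surviving spouse, so the entire estate passes to Obafemi's descendants per stirpes.
The estate is divided into 4 equal shares of 1/4 among Chidinma, Chukwudi, Ifeoma, Ebele.
Chidinma predeceased; the 1/4 allotted to Chidinma's branch passes to Chidinma's issue by representation.
The 1/4 is divided into 4 equal shares of 1/16 among Zainab, Bankole, Dayo, Kehinde.
Zainab is living and takes 1/16.
Bankole is living and takes 1/16.
Dayo is living and takes 1/16.
Kehinde is living and takes 1/16.
Chukwudi predeceased; the 1/4 allotted to Chukwudi's branch passes to Chukwudi's issue by representation.
The 1/4 is divided into 2 equal shares of 1/8 among Jide, Folake.
Jide is living and takes 1/8.
Folake is living and takes 1/8.
Ifeoma is living and takes 1/4.
Ebele is living and takes 1/4.

Bankole 1/16; Dayo 1/16; Ebele 1/4; Folake 1/8; Ifeoma 1/4; Jide 1/8; Kehinde 1/16; Zainab 1/16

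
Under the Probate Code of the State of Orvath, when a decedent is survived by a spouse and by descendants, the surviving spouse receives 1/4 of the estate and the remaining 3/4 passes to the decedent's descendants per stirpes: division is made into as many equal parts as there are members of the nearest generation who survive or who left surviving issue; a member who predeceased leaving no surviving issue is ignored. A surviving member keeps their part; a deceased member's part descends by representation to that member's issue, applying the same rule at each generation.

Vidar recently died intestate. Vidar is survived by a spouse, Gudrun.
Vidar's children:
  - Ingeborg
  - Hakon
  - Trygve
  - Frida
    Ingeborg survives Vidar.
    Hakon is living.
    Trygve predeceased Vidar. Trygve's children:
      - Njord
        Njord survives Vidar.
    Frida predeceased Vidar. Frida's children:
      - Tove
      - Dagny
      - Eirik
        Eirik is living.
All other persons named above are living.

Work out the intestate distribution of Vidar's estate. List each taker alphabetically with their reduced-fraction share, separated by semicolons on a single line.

Dagny 1/16; Eirik 1/16; Gudrun 1/4; Hakon 3/16; Ingeborg 3/16; Njord 3/16; Tove 1/16

Gudrun, as surviving spouse, takes 1/4.
The remaining 3/4 passes to Vidar's descendants per stirpes.
The 3/4 is divided into 4 equal shares of 3/16 among Ingeborg, Hakon, Trygve, Frida.
Ingeborg is living and takes 3/16.
Hakon is living and takes 3/16.
Trygve predeceased; the 3/16 allotted to Trygve's branch passes to Trygve's issue by representation.
Njord is the sole taker at this level and receives the full 3/16.
Frida predeceased; the 3/16 allotted to Frida's branch passes to Frida's issue by representation.
The 3/16 is divided into 3 equal shares of 1/16 among Tove, Dagny, Eirik.
Tove is living and takes 1/16.
Dagny is living and takes 1/16.
Eirik is living and takes 1/16.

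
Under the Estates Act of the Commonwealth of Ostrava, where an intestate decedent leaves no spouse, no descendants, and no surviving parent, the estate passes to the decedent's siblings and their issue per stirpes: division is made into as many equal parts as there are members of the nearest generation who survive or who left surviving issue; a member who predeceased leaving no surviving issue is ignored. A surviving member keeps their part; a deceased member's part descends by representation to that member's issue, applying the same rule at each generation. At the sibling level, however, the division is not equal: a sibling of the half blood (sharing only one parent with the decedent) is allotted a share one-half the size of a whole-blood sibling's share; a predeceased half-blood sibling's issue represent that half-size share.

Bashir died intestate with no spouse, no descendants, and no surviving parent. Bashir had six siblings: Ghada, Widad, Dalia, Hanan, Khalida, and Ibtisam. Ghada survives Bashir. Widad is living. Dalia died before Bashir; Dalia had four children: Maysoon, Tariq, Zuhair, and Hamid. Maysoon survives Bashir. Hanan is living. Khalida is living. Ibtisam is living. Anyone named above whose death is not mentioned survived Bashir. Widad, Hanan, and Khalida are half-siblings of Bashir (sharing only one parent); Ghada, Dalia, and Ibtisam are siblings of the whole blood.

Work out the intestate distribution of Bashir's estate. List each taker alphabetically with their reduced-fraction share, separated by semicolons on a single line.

Ghada 2/9; Hamid 1/18; Hanan 1/9; Ibtisam 2/9; Khalida 1/9; Maysoon 1/18; Tariq 1/18; Widad 1/9; Zuhair 1/18

No spouse, descendants, or parent survives, so the estate passes to Bashir's siblings per stirpes.
Half-blood siblings count for one-half the weight of whole-blood siblings at the initial division.
Dividing 1 in proportion to weights (total weight 9/2): Ghada (weight 1) → 2/9; Widad (weight 1/2) → 1/9; Dalia (weight 1) → 2/9; Hanan (weight 1/2) → 1/9; Khalida (weight 1/2) → 1/9; Ibtisam (weight 1) → 2/9.
Ghada is living and takes 2/9.
Widad is living and takes 1/9.
Dalia predeceased; the 2/9 allotted to Dalia's branch passes to Dalia's issue by representation.
The 2/9 is divided into 4 equal shares of 1/18 among Maysoon, Tariq, Zuhair, Hamid.
Maysoon is living and takes 1/18.
Tariq is living and takes 1/18.
Zuhair is living and takes 1/18.
Hamid is living and takes 1/18.
Hanan is living and takes 1/9.
Khalida is living and takes 1/9.
Ibtisam is living and takes 2/9.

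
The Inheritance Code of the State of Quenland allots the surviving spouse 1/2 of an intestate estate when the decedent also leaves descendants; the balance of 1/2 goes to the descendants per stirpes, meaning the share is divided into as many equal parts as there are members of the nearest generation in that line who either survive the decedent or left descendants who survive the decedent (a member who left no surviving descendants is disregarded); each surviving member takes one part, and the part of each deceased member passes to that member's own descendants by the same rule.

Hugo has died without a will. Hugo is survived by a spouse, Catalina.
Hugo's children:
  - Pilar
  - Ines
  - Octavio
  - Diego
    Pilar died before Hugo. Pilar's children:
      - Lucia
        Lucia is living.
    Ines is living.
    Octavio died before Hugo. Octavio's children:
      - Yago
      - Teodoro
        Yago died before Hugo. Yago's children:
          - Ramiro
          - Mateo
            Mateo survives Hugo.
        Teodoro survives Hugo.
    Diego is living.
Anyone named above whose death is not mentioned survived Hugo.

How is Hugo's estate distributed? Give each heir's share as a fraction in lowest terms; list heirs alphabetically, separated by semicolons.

Catalina, as surviving spouse, takes 1/2.
The remaining 1/2 passes to Hugo's descendants per stirpes.
The 1/2 is divided into 4 equal shares of 1/8 among Pilar, Ines, Octavio, Diego.
Pilar predeceased; the 1/8 allotted to Pilar's branch passes to Pilar's issue by representation.
Lucia is the sole taker at this level and receives the full 1/8.
Ines is living and takes 1/8.
Octavio predeceased; the 1/8 allotted to Octavio's branch passes to Octavio's issue by representation.
The 1/8 is divided into 2 equal shares of 1/16 among Yago, Teodoro.
Yago predeceased; the 1/16 allotted to Yago's branch passes to Yago's issue by representation.
The 1/16 is divided into 2 equal shares of 1/32 among Ramiro, Mateo.
Ramiro is living and takes 1/32.
Mateo is living and takes 1/32.
Teodoro is living and takes 1/16.
Diego is living and takes 1/8.

Catalina 1/2; Diego 1/8; Ines 1/8; Lucia 1/8; Mateo 1/32; Ramiro 1/32; Teodoro 1/16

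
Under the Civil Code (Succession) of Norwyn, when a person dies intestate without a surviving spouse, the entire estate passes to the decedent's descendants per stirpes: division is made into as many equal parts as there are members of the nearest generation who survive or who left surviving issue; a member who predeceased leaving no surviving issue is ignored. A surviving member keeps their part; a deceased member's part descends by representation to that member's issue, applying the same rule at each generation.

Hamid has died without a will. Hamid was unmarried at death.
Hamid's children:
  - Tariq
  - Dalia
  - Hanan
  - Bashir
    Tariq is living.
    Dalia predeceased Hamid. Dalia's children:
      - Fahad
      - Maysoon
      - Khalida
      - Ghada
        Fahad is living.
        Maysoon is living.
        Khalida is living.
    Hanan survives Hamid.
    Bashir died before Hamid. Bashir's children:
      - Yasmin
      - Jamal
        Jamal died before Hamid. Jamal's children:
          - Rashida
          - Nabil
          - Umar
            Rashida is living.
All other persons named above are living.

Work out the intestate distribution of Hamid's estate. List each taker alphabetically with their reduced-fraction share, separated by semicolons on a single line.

Fahad 1/16; Ghada 1/16; Hanan 1/4; Khalida 1/16; Maysoon 1/16; Nabil 1/24; Rashida 1/24; Tariq 1/4; Umar 1/24; Yasmin 1/8

There is no surviving spouse, so the entire estate passes to Hamid's descendants per stirpes.
The estate is divided into 4 equal shares of 1/4 among Tariq, Dalia, Hanan, Bashir.
Tariq is living and takes 1/4.
Dalia predeceased; the 1/4 allotted to Dalia's branch passes to Dalia's issue by representation.
The 1/4 is divided into 4 equal shares of 1/16 among Fahad, Maysoon, Khalida, Ghada.
Fahad is living and takes 1/16.
Maysoon is living and takes 1/16.
Khalida is living and takes 1/16.
Ghada is living and takes 1/16.
Hanan is living and takes 1/4.
Bashir predeceased; the 1/4 allotted to Bashir's branch passes to Bashir's issue by representation.
The 1/4 is divided into 2 equal shares of 1/8 among Yasmin, Jamal.
Yasmin is living and takes 1/8.
Jamal predeceased; the 1/8 allotted to Jamal's branch passes to Jamal's issue by representation.
The 1/8 is divided into 3 equal shares of 1/24 among Rashida, Nabil, Umar.
Rashida is living and takes 1/24.
Nabil is living and takes 1/24.
Umar is living and takes 1/24.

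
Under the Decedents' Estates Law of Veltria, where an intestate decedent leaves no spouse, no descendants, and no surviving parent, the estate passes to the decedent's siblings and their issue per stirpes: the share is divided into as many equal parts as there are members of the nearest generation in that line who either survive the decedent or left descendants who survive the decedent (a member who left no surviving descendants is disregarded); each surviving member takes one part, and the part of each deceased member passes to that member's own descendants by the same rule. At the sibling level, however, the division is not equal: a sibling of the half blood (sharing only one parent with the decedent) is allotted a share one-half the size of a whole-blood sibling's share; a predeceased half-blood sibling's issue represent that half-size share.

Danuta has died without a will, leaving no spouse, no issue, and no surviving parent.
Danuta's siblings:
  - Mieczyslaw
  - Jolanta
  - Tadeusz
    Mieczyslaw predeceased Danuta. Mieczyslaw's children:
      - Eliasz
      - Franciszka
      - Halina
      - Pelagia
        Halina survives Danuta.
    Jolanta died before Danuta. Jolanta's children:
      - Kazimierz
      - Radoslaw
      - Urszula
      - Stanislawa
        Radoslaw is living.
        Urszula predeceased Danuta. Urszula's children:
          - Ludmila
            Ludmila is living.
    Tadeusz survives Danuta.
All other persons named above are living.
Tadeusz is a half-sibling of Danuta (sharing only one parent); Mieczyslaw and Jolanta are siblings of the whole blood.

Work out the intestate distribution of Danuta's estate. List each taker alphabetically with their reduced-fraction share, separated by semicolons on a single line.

Eliasz 1/10; Franciszka 1/10; Halina 1/10; Kazimierz 1/10; Ludmila 1/10; Pelagia 1/10; Radoslaw 1/10; Stanislawa 1/10; Tadeusz 1/5

No spouse, descendants, or parent survives, so the estate passes to Danuta's siblings per stirpes.
Half-blood siblings count for one-half the weight of whole-blood siblings at the initial division.
Dividing 1 in proportion to weights (total weight 5/2): Mieczyslaw (weight 1) → 2/5; Jolanta (weight 1) → 2/5; Tadeusz (weight 1/2) → 1/5.
Mieczyslaw predeceased; the 2/5 allotted to Mieczyslaw's branch passes to Mieczyslaw's issue by representation.
The 2/5 is divided into 4 equal shares of 1/10 among Eliasz, Franciszka, Halina, Pelagia.
Eliasz is living and takes 1/10.
Franciszka is living and takes 1/10.
Halina is living and takes 1/10.
Pelagia is living and takes 1/10.
Jolanta predeceased; the 2/5 allotted to Jolanta's branch passes to Jolanta's issue by representation.
The 2/5 is divided into 4 equal shares of 1/10 among Kazimierz, Radoslaw, Urszula, Stanislawa.
Kazimierz is living and takes 1/10.
Radoslaw is living and takes 1/10.
Urszula predeceased; the 1/10 allotted to Urszula's branch passes to Urszula's issue by representation.
Ludmila is the sole taker at this level and receives the full 1/10.
Stanislawa is living and takes 1/10.
Tadeusz is living and takes 1/5.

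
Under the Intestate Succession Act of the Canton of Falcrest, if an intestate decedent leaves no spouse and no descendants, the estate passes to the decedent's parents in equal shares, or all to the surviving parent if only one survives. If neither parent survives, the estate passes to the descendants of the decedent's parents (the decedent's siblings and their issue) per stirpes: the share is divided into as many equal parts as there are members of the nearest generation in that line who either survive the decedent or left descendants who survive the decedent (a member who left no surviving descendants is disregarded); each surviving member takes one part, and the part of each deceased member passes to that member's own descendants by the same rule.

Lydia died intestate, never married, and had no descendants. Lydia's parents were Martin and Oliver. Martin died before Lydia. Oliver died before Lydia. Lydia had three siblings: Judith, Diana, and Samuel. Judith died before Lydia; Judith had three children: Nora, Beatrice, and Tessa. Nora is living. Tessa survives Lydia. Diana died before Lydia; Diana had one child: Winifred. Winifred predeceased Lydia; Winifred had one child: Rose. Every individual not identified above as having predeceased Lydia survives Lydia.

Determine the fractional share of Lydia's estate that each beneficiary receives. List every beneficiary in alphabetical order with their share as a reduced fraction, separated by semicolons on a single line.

Neither parent survives and there are no descendants, so the estate passes to Lydia's siblings and their issue per stirpes.
The estate is divided into 3 equal shares of 1/3 among Judith, Diana, Samuel.
Judith predeceased; the 1/3 allotted to Judith's branch passes to Judith's issue by representation.
The 1/3 is divided into 3 equal shares of 1/9 among Nora, Beatrice, Tessa.
Nora is living and takes 1/9.
Beatrice is living and takes 1/9.
Tessa is living and takes 1/9.
Diana predeceased; the 1/3 allotted to Diana's branch passes to Diana's issue by representation.
Winifred's line is the sole branch at this level, so the full 1/3 passes to Winifred's issue by representation.
Rose is the sole taker at this level and receives the full 1/3.
Samuel is living and takes 1/3.

Beatrice 1/9; Nora 1/9; Rose 1/3; Samuel 1/3; Tessa 1/9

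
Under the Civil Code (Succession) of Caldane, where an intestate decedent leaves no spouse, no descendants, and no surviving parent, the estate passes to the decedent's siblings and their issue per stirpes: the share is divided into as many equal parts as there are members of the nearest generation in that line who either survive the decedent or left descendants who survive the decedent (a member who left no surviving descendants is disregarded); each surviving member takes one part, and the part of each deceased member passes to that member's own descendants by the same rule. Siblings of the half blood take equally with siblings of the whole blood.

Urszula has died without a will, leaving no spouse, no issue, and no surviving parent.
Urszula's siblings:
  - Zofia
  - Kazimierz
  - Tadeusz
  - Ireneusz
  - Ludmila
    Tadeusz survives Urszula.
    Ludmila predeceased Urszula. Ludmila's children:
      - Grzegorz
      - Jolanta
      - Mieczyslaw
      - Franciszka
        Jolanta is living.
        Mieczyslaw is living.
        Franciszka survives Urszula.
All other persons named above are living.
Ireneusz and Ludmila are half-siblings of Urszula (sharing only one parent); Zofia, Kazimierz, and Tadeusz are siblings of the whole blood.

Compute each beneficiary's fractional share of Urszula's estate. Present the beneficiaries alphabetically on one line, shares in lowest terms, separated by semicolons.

No spouse, descendants, or parent survives, so the estate passes to Urszula's siblings per stirpes.
Half-blood and whole-blood siblings take equally under the stated rule.
The estate is divided into 5 equal shares of 1/5 among Zofia, Kazimierz, Tadeusz, Ireneusz, Ludmila.
Zofia is living and takes 1/5.
Kazimierz is living and takes 1/5.
Tadeusz is living and takes 1/5.
Ireneusz is living and takes 1/5.
Ludmila predeceased; the 1/5 allotted to Ludmila's branch passes to Ludmila's issue by representation.
The 1/5 is divided into 4 equal shares of 1/20 among Grzegorz, Jolanta, Mieczyslaw, Franciszka.
Grzegorz is living and takes 1/20.
Jolanta is living and takes 1/20.
Mieczyslaw is living and takes 1/20.
Franciszka is living and takes 1/20.

Franciszka 1/20; Grzegorz 1/20; Ireneusz 1/5; Jolanta 1/20; Kazimierz 1/5; Mieczyslaw 1/20; Tadeusz 1/5; Zofia 1/5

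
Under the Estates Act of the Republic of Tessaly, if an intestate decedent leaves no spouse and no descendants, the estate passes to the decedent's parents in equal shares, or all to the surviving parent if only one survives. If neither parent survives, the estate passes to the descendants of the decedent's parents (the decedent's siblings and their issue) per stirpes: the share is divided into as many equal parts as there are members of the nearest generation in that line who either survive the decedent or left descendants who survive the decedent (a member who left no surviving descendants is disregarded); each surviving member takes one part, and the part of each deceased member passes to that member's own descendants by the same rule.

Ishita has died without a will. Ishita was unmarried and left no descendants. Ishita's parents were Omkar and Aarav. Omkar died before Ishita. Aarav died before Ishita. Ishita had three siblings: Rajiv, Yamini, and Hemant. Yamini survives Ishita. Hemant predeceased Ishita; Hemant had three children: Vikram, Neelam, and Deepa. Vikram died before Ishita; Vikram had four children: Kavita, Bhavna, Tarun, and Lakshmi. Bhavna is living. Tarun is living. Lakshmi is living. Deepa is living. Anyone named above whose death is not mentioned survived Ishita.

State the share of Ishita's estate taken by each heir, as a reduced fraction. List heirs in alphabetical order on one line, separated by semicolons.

Neither parent survives and there are no descendants, so the estate passes to Ishita's siblings and their issue per stirpes.
The estate is divided into 3 equal shares of 1/3 among Rajiv, Yamini, Hemant.
Rajiv is living and takes 1/3.
Yamini is living and takes 1/3.
Hemant predeceased; the 1/3 allotted to Hemant's branch passes to Hemant's issue by representation.
The 1/3 is divided into 3 equal shares of 1/9 among Vikram, Neelam, Deepa.
Vikram predeceased; the 1/9 allotted to Vikram's branch passes to Vikram's issue by representation.
The 1/9 is divided into 4 equal shares of 1/36 among Kavita, Bhavna, Tarun, Lakshmi.
Kavita is living and takes 1/36.
Bhavna is living and takes 1/36.
Tarun is living and takes 1/36.
Lakshmi is living and takes 1/36.
Neelam is living and takes 1/9.
Deepa is living and takes 1/9.

Bhavna 1/36; Deepa 1/9; Kavita 1/36; Lakshmi 1/36; Neelam 1/9; Rajiv 1/3; Tarun 1/36; Yamini 1/3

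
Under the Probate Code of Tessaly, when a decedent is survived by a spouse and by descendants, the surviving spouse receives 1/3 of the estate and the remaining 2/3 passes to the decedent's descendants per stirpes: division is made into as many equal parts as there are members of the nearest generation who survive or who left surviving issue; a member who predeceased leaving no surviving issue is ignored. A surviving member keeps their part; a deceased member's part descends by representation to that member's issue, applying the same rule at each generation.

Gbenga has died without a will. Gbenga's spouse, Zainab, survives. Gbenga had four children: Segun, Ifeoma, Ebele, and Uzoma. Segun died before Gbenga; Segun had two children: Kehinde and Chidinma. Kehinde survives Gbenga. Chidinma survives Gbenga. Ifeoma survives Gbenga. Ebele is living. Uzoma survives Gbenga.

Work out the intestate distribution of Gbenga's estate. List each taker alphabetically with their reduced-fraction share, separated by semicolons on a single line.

Chidinma 1/12; Ebele 1/6; Ifeoma 1/6; Kehinde 1/12; Uzoma 1/6; Zainab 1/3

Zainab, as surviving spouse, takes 1/3.
The remaining 2/3 passes to Gbenga's descendants per stirpes.
The 2/3 is divided into 4 equal shares of 1/6 among Segun, Ifeoma, Ebele, Uzoma.
Segun predeceased; the 1/6 allotted to Segun's branch passes to Segun's issue by representation.
The 1/6 is divided into 2 equal shares of 1/12 among Kehinde, Chidinma.
Kehinde is living and takes 1/12.
Chidinma is living and takes 1/12.
Ifeoma is living and takes 1/6.
Ebele is living and takes 1/6.
Uzoma is living and takes 1/6.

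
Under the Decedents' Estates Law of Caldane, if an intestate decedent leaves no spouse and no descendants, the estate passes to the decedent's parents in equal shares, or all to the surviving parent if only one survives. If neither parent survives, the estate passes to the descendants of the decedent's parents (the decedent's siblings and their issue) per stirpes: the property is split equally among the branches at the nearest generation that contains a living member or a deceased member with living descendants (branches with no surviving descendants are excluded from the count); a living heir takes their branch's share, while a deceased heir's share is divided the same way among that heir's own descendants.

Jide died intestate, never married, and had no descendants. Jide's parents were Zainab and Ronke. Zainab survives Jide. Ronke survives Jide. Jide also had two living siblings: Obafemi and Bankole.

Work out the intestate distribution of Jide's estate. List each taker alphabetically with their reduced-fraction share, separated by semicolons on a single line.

Both parents survive, so Zainab and Ronke each take 1/2. The siblings take nothing because a surviving parent has priority.

Ronke 1/2; Zainab 1/2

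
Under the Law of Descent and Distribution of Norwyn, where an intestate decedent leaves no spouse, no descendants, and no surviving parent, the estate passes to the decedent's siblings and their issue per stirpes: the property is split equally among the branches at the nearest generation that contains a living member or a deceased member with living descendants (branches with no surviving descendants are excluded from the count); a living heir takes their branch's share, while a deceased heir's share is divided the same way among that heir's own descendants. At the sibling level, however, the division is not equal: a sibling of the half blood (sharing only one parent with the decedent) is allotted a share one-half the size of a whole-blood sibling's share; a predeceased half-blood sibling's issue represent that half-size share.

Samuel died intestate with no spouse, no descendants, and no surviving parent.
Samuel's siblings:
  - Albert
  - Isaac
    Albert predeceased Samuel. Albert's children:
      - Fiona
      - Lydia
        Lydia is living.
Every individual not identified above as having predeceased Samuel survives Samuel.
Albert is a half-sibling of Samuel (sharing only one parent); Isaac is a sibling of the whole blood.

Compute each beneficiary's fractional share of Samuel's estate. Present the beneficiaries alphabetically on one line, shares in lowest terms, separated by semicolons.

No spouse, descendants, or parent survives, so the estate passes to Samuel's siblings per stirpes.
Half-blood siblings count for one-half the weight of whole-blood siblings at the initial division.
Dividing 1 in proportion to weights (total weight 3/2): Albert (weight 1/2) → 1/3; Isaac (weight 1) → 2/3.
Albert predeceased; the 1/3 allotted to Albert's branch passes to Albert's issue by representation.
The 1/3 is divided into 2 equal shares of 1/6 among Fiona, Lydia.
Fiona is living and takes 1/6.
Lydia is living and takes 1/6.
Isaac is living and takes 2/3.

Fiona 1/6; Isaac 2/3; Lydia 1/6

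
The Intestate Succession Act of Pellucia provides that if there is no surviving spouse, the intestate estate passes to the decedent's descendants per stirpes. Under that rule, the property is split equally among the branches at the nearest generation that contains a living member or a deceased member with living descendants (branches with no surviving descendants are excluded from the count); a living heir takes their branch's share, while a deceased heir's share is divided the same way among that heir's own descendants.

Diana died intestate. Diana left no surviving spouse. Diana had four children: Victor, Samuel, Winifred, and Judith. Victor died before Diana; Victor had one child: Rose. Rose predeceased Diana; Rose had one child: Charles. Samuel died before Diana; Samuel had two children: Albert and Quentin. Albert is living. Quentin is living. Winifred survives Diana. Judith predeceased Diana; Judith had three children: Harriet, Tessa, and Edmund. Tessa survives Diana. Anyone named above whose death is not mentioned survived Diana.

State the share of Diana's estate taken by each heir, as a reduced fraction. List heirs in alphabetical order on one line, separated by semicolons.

Albert 1/8; Charles 1/4; Edmund 1/12; Harriet 1/12; Quentin 1/8; Tessa 1/12; Winifred 1/4

There is no surviving spouse, so the entire estate passes to Diana's descendants per stirpes.
The estate is divided into 4 equal shares of 1/4 among Victor, Samuel, Winifred, Judith.
Victor predeceased; the 1/4 allotted to Victor's branch passes to Victor's issue by representation.
Rose's line is the sole branch at this level, so the full 1/4 passes to Rose's issue by representation.
Charles is the sole taker at this level and receives the full 1/4.
Samuel predeceased; the 1/4 allotted to Samuel's branch passes to Samuel's issue by representation.
The 1/4 is divided into 2 equal shares of 1/8 among Albert, Quentin.
Albert is living and takes 1/8.
Quentin is living and takes 1/8.
Winifred is living and takes 1/4.
Judith predeceased; the 1/4 allotted to Judith's branch passes to Judith's issue by representation.
The 1/4 is divided into 3 equal shares of 1/12 among Harriet, Tessa, Edmund.
Harriet is living and takes 1/12.
Tessa is living and takes 1/12.
Edmund is living and takes 1/12.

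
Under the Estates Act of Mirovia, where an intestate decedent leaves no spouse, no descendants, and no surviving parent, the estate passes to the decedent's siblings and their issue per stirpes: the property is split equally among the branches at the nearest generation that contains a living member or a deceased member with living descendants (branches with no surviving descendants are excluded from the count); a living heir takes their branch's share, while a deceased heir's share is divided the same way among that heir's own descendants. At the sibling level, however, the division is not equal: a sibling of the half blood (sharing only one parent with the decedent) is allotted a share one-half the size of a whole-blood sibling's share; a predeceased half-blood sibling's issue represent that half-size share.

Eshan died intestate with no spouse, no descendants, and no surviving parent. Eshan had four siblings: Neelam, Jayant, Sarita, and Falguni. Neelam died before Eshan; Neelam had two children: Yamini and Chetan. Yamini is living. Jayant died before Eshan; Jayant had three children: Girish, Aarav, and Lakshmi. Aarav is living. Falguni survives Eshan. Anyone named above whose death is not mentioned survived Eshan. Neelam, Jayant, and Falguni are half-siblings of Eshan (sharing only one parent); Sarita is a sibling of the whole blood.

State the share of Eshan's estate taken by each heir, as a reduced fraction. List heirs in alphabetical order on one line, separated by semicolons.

No spouse, descendants, or parent survives, so the estate passes to Eshan's siblings per stirpes.
Half-blood siblings count for one-half the weight of whole-blood siblings at the initial division.
Dividing 1 in proportion to weights (total weight 5/2): Neelam (weight 1/2) → 1/5; Jayant (weight 1/2) → 1/5; Sarita (weight 1) → 2/5; Falguni (weight 1/2) → 1/5.
Neelam predeceased; the 1/5 allotted to Neelam's branch passes to Neelam's issue by representation.
The 1/5 is divided into 2 equal shares of 1/10 among Yamini, Chetan.
Yamini is living and takes 1/10.
Chetan is living and takes 1/10.
Jayant predeceased; the 1/5 allotted to Jayant's branch passes to Jayant's issue by representation.
The 1/5 is divided into 3 equal shares of 1/15 among Girish, Aarav, Lakshmi.
Girish is living and takes 1/15.
Aarav is living and takes 1/15.
Lakshmi is living and takes 1/15.
Sarita is living and takes 2/5.
Falguni is living and takes 1/5.

Aarav 1/15; Chetan 1/10; Falguni 1/5; Girish 1/15; Lakshmi 1/15; Sarita 2/5; Yamini 1/10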